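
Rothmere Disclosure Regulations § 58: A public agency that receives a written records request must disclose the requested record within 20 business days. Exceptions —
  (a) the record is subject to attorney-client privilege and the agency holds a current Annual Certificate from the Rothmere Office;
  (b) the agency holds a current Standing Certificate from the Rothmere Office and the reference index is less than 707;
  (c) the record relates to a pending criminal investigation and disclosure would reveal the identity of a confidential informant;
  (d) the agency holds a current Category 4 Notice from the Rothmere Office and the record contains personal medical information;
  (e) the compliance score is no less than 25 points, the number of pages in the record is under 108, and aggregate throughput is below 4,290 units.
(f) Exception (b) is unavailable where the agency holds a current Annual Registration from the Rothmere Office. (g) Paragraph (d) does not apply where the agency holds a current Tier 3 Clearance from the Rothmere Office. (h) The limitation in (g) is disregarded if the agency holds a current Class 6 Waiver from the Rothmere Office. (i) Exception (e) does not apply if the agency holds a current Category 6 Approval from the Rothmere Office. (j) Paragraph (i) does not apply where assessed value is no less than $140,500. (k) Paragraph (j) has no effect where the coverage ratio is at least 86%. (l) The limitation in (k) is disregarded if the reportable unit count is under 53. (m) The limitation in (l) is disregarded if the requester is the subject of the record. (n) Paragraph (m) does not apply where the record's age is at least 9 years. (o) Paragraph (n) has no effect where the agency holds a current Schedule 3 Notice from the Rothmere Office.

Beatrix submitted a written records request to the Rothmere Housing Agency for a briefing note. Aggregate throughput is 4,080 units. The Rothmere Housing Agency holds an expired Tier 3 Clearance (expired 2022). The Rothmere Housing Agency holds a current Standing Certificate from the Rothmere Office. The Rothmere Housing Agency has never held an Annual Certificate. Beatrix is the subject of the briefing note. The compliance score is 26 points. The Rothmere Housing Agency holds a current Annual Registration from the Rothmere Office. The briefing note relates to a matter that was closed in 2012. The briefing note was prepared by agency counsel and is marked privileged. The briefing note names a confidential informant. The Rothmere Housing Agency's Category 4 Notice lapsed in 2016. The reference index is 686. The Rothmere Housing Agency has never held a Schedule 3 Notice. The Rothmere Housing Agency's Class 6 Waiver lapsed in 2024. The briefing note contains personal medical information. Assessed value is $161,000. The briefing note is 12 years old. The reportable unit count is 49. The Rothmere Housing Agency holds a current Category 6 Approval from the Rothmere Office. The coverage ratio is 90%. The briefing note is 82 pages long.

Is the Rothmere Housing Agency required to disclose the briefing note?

Exception (a) requires that the agency holds a current Annual Certificate from the Rothmere Office; but the Annual Certificate is not current, so (a) is unavailable.
All of (b)'s requirements are met (a current Standing Certificate is held; the reference index is 686, less than the 707 limit). Turning to paragraph (f): (f) operates against (b): a current Annual Registration is held. (b) is therefore removed.
Exception (c) requires that the record relates to a pending criminal investigation; but the briefing note relates to a closed matter, so (c) is unavailable.
Exception (d) fails — there is no Category 4 Notice in force.
Exception (e) is satisfied on its face — the compliance score is 26 points, meeting the 25 points threshold; the number of pages in the record is 82, under the 108 limit; aggregate throughput is 4,080 units, below the 4,290 units limit. As to paragraphs (i)–(o): (i) operates (a current Category 6 Approval is held), but is overridden by (j): (j) operates against (i): assessed value is $161,000, meeting the $140,500 threshold. (k) would limit (j) — the coverage ratio is 90%, meeting the 86% threshold — but (l) sets (k) aside: (l) operates against (k): the reportable unit count is 49, under the 53 limit. (m) would limit (l) — Beatrix is the subject of the briefing note — but (n) sets (m) aside: (n) operates against (m): the record's age is 12 years, meeting the 9 years threshold. (o), which would lift (n), is inapplicable — no current Schedule 3 Notice is held. So (e) applies.

No — exception (e) applies; the Rothmere Housing Agency is not required to disclose the briefing note.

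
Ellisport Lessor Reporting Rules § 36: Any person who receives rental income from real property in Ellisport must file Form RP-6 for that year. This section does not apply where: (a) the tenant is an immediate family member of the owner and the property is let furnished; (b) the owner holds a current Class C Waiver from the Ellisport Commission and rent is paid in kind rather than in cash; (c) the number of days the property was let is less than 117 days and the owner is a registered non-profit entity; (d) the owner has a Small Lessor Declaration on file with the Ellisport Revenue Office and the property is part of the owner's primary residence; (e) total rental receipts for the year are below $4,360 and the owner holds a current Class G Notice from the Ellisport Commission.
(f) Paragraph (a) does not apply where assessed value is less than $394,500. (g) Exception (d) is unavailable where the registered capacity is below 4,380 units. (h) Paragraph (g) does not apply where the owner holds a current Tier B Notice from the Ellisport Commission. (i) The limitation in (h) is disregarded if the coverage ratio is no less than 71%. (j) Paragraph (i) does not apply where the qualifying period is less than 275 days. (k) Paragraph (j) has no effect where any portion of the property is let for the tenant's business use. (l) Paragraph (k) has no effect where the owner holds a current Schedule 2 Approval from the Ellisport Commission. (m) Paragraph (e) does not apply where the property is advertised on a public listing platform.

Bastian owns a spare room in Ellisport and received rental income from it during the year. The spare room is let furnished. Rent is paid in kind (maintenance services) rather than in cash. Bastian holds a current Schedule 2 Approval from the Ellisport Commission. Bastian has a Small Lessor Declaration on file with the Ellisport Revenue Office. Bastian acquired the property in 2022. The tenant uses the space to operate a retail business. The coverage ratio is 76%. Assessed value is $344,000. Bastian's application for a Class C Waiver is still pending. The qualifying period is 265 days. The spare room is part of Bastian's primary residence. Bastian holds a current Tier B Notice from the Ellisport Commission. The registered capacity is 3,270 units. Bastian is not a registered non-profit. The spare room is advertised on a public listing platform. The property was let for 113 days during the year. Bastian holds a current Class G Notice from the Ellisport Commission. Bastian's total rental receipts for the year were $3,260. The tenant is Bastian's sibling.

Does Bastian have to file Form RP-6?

No — exception (d) applies; Bastian is not required to file Form RP-6.

Exception (a): the tenant is an immediate family member; the property is let furnished — every condition holds. But: (f) operates against (a): assessed value is $344,000, less than the $394,500 limit. So (a) is unavailable.
Exception (b) fails — no current Class C Waiver is held.
Exception (c) fails — Bastian is not a registered non-profit.
All of (d)'s requirements are met (a Small Lessor Declaration is on file; the spare room is part of the primary residence). Considering the limiting provisions: (g) would limit (d) — the registered capacity is 3,270 units, below the 4,380 units limit — but (h) sets (g) aside: (h) is triggered — a current Tier B Notice is held. (i) would limit (h) — the coverage ratio is 76%, meeting the 71% threshold — but (j) sets (i) aside: (j) is triggered — the qualifying period is 265 days, less than the 275 days limit. (k) would limit (j) — the space is let for business use — but (l) sets (k) aside: (l) is engaged — a current Schedule 2 Approval is held. Exception (d) stands.
Exception (e): total rental receipts for the year are $3,260, below the $4,360 limit; a current Class G Notice is held — every condition holds. But applying paragraph (m): (m) operates against (e): the property is publicly advertised. Exception (e) does not apply.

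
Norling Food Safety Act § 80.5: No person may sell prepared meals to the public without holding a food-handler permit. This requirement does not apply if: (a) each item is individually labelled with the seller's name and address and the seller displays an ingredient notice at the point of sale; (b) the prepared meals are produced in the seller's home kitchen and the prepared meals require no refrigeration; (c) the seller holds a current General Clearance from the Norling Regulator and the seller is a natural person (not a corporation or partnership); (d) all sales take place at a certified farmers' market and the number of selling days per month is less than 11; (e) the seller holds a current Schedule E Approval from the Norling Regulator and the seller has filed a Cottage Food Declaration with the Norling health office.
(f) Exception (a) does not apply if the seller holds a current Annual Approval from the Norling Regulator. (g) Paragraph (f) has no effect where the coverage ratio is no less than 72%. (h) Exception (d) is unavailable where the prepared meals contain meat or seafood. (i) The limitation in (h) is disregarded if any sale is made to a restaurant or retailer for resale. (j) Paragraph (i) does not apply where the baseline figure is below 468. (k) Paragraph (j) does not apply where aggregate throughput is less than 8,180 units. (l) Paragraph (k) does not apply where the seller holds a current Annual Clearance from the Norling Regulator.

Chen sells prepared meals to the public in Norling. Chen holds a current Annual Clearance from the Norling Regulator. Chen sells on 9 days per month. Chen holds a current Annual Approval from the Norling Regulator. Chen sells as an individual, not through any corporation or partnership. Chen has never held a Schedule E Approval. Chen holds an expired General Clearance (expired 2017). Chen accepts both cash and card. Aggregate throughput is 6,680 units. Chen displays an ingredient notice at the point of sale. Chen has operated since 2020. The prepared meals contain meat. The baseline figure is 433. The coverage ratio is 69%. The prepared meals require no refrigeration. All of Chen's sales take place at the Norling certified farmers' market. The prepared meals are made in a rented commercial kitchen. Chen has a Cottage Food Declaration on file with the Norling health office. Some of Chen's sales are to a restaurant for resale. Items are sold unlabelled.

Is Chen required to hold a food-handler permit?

Exception (a) requires that each item is individually labelled with the seller's name and address; but items are sold unlabelled, so (a) is unavailable.
Exception (b) requires that the prepared meals are produced in the seller's home kitchen; but the prepared meals are made in a commercial kitchen, not a home kitchen, so (b) is unavailable.
Exception (c) fails — there is no General Clearance in force.
Exception (d)'s conditions are all satisfied: all sales are at a certified farmers' market; the number of selling days per month is 9, less than the 11 limit. Turning to paragraphs (h)–(l): (h) operates against (d): the prepared meals contain meat. (i) is triggered (some sales are to a restaurant for resale), but is set aside by (j): (j) is engaged — the baseline figure is 433, below the 468 limit. (k) would limit (j) — aggregate throughput is 6,680 units, less than the 8,180 units limit — but (l) sets (k) aside: (l) is engaged — a current Annual Clearance is held. Exception (d) does not apply.
Exception (e) requires that the seller holds a current Schedule E Approval from the Norling Regulator; but there is no Schedule E Approval in force, so (e) is unavailable.
None of the exceptions is available; § 80.5 applies in full.

Yes — Chen must hold a food-handler permit.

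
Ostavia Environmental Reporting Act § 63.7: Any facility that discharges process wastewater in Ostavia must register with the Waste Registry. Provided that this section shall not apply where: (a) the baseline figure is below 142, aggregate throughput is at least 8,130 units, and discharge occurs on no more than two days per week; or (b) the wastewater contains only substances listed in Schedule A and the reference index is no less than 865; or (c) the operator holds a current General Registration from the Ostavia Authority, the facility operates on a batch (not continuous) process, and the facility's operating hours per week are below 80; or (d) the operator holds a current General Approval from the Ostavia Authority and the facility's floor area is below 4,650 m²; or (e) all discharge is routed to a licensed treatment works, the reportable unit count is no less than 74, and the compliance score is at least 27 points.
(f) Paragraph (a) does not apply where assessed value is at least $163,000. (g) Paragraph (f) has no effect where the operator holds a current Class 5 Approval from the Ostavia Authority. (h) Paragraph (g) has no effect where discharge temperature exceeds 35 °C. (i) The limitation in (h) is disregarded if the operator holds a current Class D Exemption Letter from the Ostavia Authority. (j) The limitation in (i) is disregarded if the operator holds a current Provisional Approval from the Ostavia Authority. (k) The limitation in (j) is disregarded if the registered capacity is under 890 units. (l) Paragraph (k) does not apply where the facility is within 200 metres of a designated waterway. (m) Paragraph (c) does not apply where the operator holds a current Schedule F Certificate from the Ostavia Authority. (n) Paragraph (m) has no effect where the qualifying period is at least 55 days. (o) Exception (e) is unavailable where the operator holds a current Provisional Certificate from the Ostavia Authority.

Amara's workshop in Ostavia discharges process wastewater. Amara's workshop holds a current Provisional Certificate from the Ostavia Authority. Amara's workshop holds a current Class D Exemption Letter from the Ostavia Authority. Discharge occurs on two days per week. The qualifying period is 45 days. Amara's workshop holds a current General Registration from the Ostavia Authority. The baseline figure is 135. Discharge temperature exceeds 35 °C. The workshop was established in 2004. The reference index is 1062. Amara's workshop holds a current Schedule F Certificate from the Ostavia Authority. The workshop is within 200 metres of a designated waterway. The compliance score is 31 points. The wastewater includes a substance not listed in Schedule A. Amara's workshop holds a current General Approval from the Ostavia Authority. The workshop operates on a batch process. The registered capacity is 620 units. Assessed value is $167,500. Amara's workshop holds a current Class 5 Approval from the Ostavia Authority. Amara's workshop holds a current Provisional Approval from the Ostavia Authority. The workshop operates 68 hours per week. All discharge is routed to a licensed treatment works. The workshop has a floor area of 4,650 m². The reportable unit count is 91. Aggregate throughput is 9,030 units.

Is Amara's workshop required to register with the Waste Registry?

Yes — Amara's workshop must register with the Waste Registry.

Exception (a): the baseline figure is 135, below the 142 limit; aggregate throughput is 9,030 units, meeting the 8,130 units threshold; discharge occurs on no more than two days per week — every condition holds. But applying paragraphs (f)–(l): (f) is engaged — assessed value is $167,500, meeting the $163,000 threshold. (g) operates (a current Class 5 Approval is held), but is set aside by (h): (h) operates against (g): discharge temperature exceeds 35 °C. (i) would limit (h) — a current Class D Exemption Letter is held — but (j) sets (i) aside: (j) operates against (i): a current Provisional Approval is held. (k) operates (the registered capacity is 620 units, under the 890 units limit), but is set aside by (l): (l) is triggered — the workshop is within 200 m of a designated waterway. (a) is therefore removed.
Exception (b) requires that the wastewater contains only substances listed in Schedule A; but the wastewater includes a non-Schedule-A substance, so (b) is unavailable.
Exception (c) is satisfied on its face — a current General Registration is held; the facility operates on a batch process; the facility's operating hours per week are 68, below the 80 limit. But applying paragraphs (m)–(n): (m) applies — a current Schedule F Certificate is held. (n) is inapplicable (the qualifying period is 45 days, short of 55 days), so (m) stands. (c) is therefore removed.
Exception (d) does not apply: the facility's floor area is 4,650 m², not below 4,650 m².
Exception (e)'s conditions are all satisfied: discharge is routed to a licensed treatment works; the reportable unit count is 91, meeting the 74 threshold; the compliance score is 31 points, meeting the 27 points threshold. But applying paragraph (o): (o) is engaged — a current Provisional Certificate is held. (e) is therefore removed.
No exception displaces § 63.7.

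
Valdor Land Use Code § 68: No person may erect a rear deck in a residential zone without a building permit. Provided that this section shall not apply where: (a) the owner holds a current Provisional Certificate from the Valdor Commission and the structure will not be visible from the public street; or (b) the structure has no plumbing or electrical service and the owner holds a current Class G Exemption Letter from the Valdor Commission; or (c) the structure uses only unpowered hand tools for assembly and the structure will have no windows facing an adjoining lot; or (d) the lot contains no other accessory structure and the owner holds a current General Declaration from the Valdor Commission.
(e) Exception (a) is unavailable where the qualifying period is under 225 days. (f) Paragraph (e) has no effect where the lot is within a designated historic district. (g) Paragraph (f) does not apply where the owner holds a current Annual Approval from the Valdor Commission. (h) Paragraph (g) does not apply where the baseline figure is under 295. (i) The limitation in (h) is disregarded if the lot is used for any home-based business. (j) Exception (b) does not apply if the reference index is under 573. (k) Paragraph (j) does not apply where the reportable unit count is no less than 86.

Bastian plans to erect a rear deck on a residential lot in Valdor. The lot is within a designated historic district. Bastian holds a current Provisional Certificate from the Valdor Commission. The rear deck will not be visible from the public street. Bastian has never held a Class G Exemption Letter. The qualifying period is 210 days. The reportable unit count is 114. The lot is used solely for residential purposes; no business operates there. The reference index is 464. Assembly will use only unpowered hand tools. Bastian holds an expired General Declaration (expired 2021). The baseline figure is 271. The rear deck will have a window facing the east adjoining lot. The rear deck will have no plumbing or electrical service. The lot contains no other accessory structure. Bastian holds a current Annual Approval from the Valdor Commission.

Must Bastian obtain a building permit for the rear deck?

Exception (a) is satisfied on its face — a current Provisional Certificate is held; the structure will not be visible from the street. Applying paragraphs (e)–(i): (e) operates (the qualifying period is 210 days, under the 225 days limit), but is itself disapplied by (f): (f) operates against (e): the lot is in a historic district. (g) is triggered (a current Annual Approval is held), but is displaced by (h): (h) operates against (g): the baseline figure is 271, under the 295 limit. (i), which would lift (h), is not triggered — the lot is solely residential. So (a) applies.
Exception (b) requires that the owner holds a current Class G Exemption Letter from the Valdor Commission; but the Class G Exemption Letter is not current, so (b) is unavailable.
Exception (c) requires that the structure will have no windows facing an adjoining lot; but a window faces an adjoining lot, so (c) is unavailable.
Exception (d) does not apply: there is no General Declaration in force.

No — exception (a) applies; Bastian does not need a building permit.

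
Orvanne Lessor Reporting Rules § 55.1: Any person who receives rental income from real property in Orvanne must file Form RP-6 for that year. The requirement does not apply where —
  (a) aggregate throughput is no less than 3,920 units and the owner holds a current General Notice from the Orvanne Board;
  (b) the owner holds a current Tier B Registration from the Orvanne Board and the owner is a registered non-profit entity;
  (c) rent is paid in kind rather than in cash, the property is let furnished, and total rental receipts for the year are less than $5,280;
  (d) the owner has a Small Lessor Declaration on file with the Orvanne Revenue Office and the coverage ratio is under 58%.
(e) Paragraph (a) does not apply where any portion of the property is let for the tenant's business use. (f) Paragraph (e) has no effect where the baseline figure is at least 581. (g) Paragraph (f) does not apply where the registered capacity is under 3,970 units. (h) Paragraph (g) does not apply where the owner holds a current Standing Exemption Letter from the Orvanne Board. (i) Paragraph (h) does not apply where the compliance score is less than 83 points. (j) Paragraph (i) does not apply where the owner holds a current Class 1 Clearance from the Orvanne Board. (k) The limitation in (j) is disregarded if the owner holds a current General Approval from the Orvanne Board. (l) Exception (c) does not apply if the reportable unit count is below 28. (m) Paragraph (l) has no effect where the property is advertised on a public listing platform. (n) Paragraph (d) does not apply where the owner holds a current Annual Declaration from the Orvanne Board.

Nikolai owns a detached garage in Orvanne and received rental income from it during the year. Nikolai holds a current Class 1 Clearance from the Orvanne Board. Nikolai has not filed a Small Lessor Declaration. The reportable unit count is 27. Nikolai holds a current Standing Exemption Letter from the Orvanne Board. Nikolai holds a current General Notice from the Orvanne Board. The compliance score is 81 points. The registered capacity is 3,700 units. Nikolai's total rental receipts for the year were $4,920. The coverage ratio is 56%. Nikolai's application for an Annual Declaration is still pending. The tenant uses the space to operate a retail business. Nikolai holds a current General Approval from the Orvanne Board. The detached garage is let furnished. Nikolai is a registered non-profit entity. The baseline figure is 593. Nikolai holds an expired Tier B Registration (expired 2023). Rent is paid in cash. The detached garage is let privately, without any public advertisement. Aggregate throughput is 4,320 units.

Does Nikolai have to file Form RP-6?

Exception (a)'s conditions are all satisfied: aggregate throughput is 4,320 units, meeting the 3,920 units threshold; a current General Notice is held. However, paragraphs (e)–(k) must be considered: (e) operates against (a): the space is let for business use. (f) would limit (e) — the baseline figure is 593, meeting the 581 threshold — but (g) sets (f) aside: (g) operates against (f): the registered capacity is 3,700 units, under the 3,970 units limit. (h) would limit (g) — a current Standing Exemption Letter is held — but (i) sets (h) aside: (i) operates — the compliance score is 81 points, less than the 83 points limit. (j) applies (a current Class 1 Clearance is held), but is displaced by (k): (k) operates against (j): a current General Approval is held. So (a) is unavailable.
Exception (b) requires that the owner holds a current Tier B Registration from the Orvanne Board; but there is no Tier B Registration in force, so (b) is unavailable.
Exception (c) requires that rent is paid in kind rather than in cash; but rent is paid in cash, so (c) is unavailable.
Exception (d) fails — no Small Lessor Declaration is on file.
No exception is made out. Nikolai falls within the general rule.

Yes — Nikolai must file Form RP-6.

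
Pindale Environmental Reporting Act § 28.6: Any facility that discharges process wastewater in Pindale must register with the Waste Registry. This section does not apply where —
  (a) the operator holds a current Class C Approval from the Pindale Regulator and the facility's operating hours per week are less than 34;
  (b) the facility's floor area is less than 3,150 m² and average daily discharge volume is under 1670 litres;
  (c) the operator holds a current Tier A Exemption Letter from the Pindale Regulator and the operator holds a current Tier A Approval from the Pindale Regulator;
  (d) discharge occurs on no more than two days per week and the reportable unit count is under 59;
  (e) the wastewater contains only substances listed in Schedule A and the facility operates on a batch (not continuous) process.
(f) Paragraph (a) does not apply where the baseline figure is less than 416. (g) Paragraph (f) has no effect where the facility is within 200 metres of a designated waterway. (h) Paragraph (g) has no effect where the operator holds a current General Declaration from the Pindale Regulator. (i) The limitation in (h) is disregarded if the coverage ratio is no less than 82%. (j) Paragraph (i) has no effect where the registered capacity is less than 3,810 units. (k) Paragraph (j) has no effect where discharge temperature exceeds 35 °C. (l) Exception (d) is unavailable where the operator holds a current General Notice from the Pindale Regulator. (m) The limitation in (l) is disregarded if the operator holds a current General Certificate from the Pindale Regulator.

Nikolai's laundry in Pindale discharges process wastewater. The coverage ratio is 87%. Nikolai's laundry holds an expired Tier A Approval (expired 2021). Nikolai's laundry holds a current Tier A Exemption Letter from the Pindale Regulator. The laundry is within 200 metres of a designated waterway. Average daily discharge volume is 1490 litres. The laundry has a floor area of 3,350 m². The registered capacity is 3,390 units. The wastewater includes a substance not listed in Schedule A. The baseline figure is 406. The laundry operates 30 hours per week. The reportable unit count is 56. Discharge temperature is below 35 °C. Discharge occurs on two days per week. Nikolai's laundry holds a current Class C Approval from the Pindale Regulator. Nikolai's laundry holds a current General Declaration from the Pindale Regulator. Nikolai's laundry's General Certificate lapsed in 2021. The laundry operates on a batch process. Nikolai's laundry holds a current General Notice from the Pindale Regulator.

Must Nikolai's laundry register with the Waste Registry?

All of (a)'s requirements are met (a current Class C Approval is held; the facility's operating hours per week are 30, less than the 34 limit). But applying paragraphs (f)–(k): (f) operates against (a): the baseline figure is 406, less than the 416 limit. (g) applies (the laundry is within 200 m of a designated waterway), but yields to (h): (h) operates — a current General Declaration is held. (i) would limit (h) — the coverage ratio is 87%, meeting the 82% threshold — but (j) sets (i) aside: (j) is engaged — the registered capacity is 3,390 units, less than the 3,810 units limit. (k), which would lift (j), is not triggered — discharge temperature is below 35 °C. Exception (a) does not apply.
Exception (b) fails — the facility's floor area is 3,350 m², not less than 3,150 m².
Exception (c) requires that the operator holds a current Tier A Approval from the Pindale Regulator; but there is no Tier A Approval in force, so (c) is unavailable.
Exception (d) is satisfied on its face — discharge occurs on no more than two days per week; the reportable unit count is 56, under the 59 limit. But applying paragraphs (l)–(m): (l) applies — a current General Notice is held. (m), which would lift (l), is not triggered — the General Certificate is not current. So (d) is unavailable.
Exception (e) requires that the wastewater contains only substances listed in Schedule A; but the wastewater includes a non-Schedule-A substance, so (e) is unavailable.
No exception is made out. Nikolai's laundry falls within the general rule.

Yes — Nikolai's laundry must register with the Waste Registry.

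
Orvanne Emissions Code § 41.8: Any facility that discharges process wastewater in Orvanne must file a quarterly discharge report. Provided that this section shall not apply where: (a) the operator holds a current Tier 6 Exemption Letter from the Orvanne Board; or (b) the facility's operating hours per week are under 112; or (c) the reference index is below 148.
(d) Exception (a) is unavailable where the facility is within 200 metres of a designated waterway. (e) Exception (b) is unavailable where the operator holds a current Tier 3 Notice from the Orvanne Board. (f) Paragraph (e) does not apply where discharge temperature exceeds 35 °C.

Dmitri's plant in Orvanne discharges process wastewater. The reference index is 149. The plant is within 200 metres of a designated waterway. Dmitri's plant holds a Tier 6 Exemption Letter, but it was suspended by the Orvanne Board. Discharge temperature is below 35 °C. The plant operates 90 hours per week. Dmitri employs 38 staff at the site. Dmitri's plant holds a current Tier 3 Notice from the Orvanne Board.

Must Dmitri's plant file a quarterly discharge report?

Yes — Dmitri's plant must file a quarterly discharge report.

Exception (a) requires that the operator holds a current Tier 6 Exemption Letter from the Orvanne Board; but the Tier 6 Exemption Letter is not current, so (a) is unavailable.
Exception (b) is satisfied on its face — the facility's operating hours per week are 90, under the 112 limit. Turning to paragraphs (e)–(f): (e) operates against (b): a current Tier 3 Notice is held. (f) is inapplicable (discharge temperature is below 35 °C), so (e) stands. (b) is therefore removed.
Exception (c) fails — the reference index is 149, not below 148.
Every exception is unavailable, so the rule governs.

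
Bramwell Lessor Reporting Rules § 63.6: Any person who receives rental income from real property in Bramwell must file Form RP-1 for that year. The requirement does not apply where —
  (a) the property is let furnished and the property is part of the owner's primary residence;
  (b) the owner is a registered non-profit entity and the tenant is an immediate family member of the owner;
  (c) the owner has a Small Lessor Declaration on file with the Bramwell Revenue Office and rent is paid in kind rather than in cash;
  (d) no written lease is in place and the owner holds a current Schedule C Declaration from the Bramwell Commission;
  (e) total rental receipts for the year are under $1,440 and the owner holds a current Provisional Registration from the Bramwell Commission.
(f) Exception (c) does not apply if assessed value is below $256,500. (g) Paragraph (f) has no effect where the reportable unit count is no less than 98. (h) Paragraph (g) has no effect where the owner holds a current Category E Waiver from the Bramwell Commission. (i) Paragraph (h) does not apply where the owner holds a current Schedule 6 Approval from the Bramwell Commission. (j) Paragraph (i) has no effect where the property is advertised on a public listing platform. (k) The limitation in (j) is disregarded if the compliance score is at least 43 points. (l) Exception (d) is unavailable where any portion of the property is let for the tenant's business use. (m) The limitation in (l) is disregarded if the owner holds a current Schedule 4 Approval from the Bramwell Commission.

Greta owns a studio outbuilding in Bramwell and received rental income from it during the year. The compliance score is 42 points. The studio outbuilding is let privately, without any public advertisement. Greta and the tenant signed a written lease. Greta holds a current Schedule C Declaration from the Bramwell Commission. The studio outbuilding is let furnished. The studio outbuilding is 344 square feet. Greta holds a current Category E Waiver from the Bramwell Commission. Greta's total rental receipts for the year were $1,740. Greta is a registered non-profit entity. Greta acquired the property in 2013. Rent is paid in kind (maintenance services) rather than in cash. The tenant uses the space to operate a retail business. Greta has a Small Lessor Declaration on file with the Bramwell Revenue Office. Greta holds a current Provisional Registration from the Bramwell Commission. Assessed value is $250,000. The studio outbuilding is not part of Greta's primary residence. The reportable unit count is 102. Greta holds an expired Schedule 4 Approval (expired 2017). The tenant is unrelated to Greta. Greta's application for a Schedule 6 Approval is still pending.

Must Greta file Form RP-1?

Exception (a) fails — the studio outbuilding is not part of the primary residence.
Exception (b) requires that the tenant is an immediate family member of the owner; but the tenant is unrelated to the owner, so (b) is unavailable.
All of (c)'s requirements are met (a Small Lessor Declaration is on file; rent is paid in kind). But applying paragraphs (f)–(k): (f) operates against (c): assessed value is $250,000, below the $256,500 limit. (g) applies (the reportable unit count is 102, meeting the 98 threshold), but is overridden by (h): (h) is triggered — a current Category E Waiver is held. (i) is inapplicable (no current Schedule 6 Approval is held), so (h) stands. So (c) is unavailable.
Exception (d) does not apply: a written lease is in place.
Exception (e) does not apply: total rental receipts for the year are $1,740, not under $1,440.
No exception is made out. Greta falls within the general rule.

Yes — Greta must file Form RP-1.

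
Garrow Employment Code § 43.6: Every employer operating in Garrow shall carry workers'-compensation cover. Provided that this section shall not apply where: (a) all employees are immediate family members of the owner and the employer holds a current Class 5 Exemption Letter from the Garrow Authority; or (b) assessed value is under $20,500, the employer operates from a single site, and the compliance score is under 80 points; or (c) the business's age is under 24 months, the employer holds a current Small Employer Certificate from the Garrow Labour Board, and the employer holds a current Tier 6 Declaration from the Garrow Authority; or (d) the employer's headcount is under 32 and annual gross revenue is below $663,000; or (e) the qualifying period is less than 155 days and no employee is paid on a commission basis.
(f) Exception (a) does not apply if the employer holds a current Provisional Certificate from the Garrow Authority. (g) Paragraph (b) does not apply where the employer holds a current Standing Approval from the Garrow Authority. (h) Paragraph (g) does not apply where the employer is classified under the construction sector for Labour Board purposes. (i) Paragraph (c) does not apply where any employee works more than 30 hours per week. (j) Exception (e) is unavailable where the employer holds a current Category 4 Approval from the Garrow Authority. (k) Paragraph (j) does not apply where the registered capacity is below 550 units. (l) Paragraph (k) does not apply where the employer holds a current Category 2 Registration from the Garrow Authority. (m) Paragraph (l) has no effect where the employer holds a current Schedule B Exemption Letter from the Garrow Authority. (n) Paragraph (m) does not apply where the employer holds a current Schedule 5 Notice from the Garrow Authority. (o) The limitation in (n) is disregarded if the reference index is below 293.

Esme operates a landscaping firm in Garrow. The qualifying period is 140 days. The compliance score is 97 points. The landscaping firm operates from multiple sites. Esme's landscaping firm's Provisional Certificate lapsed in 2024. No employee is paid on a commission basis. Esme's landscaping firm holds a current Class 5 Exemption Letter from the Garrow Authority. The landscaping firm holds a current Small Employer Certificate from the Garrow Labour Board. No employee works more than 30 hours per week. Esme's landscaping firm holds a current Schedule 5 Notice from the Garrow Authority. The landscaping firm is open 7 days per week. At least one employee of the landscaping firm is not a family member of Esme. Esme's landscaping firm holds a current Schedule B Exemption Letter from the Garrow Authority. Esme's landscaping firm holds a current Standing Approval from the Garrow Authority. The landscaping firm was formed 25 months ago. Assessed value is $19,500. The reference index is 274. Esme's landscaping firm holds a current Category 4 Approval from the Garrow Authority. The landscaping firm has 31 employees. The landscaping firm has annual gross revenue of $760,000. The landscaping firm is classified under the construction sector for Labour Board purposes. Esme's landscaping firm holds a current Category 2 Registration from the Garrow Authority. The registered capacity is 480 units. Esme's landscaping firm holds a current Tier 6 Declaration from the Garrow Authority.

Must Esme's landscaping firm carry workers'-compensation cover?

Exception (a) does not apply: at least one employee is not a family member.
Exception (b) fails — the employer operates from multiple sites.
Exception (c) requires that the business's age is under 24 months; but the business's age is 25 months, not under 24 months, so (c) is unavailable.
Exception (d) fails — annual gross revenue is $760,000, not below $663,000.
Exception (e): the qualifying period is 140 days, less than the 155 days limit; no employee is paid on commission — every condition holds. Considering the limiting provisions: (j) applies (a current Category 4 Approval is held), but is overridden by (k): (k) applies — the registered capacity is 480 units, below the 550 units limit. (l) is triggered (a current Category 2 Registration is held), but is set aside by (m): (m) is engaged — a current Schedule B Exemption Letter is held. (n) operates (a current Schedule 5 Notice is held), but is set aside by (o): (o) operates against (n): the reference index is 274, below the 293 limit. So (e) applies.

No — exception (e) applies; Esme's landscaping firm is not required to carry workers'-compensation cover.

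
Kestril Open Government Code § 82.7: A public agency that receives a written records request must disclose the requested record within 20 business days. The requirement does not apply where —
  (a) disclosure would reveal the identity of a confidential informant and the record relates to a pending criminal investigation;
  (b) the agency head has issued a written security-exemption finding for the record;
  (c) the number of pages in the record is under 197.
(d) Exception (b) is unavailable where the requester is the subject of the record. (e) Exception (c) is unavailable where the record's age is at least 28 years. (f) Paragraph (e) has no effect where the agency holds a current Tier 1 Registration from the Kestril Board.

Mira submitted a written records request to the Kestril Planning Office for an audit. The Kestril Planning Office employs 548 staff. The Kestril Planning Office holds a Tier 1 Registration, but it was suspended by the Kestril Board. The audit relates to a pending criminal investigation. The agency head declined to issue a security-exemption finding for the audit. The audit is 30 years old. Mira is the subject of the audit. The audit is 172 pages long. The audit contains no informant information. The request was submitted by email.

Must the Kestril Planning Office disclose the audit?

Yes — the Kestril Planning Office must disclose the audit.

Exception (a) fails — the audit contains no informant information.
Exception (b) fails — the agency head declined to issue a security-exemption finding.
Exception (c): the number of pages in the record is 172, under the 197 limit — every condition holds. However, paragraphs (e)–(f) must be considered: (e) is triggered — the record's age is 30 years, meeting the 28 years threshold. (f), which would lift (e), is not triggered — the Tier 1 Registration is not current. (c) is therefore removed.
No exception applies. The general rule governs.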